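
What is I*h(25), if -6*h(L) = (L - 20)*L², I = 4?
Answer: -6250/3 ≈ -2083.3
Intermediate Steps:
h(L) = -L²*(-20 + L)/6 (h(L) = -(L - 20)*L²/6 = -(-20 + L)*L²/6 = -L²*(-20 + L)/6)
I*h(25) = 4*((⅙)*25²*(20 - 1*25)) = 4*((⅙)*625*(20 - 25)) = 4*((⅙)*625*(-5)) = 4*(-3125/6) = -6250/3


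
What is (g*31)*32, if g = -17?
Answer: -16864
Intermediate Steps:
(g*31)*32 = -17*31*32 = -527*32 = -16864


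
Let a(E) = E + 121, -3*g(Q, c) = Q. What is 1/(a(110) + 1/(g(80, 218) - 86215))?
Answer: 258725/59765472 ≈ 0.0043290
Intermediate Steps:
g(Q, c) = -Q/3
a(E) = 121 + E
1/(a(110) + 1/(g(80, 218) - 86215)) = 1/((121 + 110) + 1/(-⅓*80 - 86215)) = 1/(231 + 1/(-80/3 - 86215)) = 1/(231 + 1/(-258725/3)) = 1/(231 - 3/258725) = 1/(59765472/258725) = 258725/59765472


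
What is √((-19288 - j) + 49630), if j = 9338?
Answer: 2*√5251 ≈ 144.93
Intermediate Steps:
√((-19288 - j) + 49630) = √((-19288 - 1*9338) + 49630) = √((-19288 - 9338) + 49630) = √(-28626 + 49630) = √21004 = 2*√5251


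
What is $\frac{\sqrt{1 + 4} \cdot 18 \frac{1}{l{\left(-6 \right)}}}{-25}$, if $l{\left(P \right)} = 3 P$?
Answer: $\frac{\sqrt{5}}{25} \approx 0.089443$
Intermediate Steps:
$\frac{\sqrt{1 + 4} \cdot 18 \frac{1}{l{\left(-6 \right)}}}{-25} = \frac{\sqrt{1 + 4} \cdot 18 \frac{1}{3 \left(-6\right)}}{-25} = \frac{\sqrt{5} \cdot 18}{-18} \left(- \frac{1}{25}\right) = 18 \sqrt{5} \left(- \frac{1}{18}\right) \left(- \frac{1}{25}\right) = - \sqrt{5} \left(- \frac{1}{25}\right) = \frac{\sqrt{5}}{25}$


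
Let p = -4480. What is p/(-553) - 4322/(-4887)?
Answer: 3469118/386073 ≈ 8.9857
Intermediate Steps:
p/(-553) - 4322/(-4887) = -4480/(-553) - 4322/(-4887) = -4480*(-1/553) - 4322*(-1/4887) = 640/79 + 4322/4887 = 3469118/386073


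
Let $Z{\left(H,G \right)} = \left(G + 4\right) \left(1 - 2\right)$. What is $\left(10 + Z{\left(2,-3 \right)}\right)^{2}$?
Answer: $81$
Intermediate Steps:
$Z{\left(H,G \right)} = -4 - G$ ($Z{\left(H,G \right)} = \left(4 + G\right) \left(-1\right) = -4 - G$)
$\left(10 + Z{\left(2,-3 \right)}\right)^{2} = \left(10 - 1\right)^{2} = 9^{2} = 81$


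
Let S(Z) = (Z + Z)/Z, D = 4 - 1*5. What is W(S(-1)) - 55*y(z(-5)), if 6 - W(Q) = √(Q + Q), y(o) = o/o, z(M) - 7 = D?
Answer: -51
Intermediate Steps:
D = -1 (D = 4 - 5 = -1)
z(M) = 6 (z(M) = 7 - 1 = 6)
S(Z) = 2 (S(Z) = (2*Z)/Z = 2)
y(o) = 1
W(Q) = 6 - √2*√Q (W(Q) = 6 - √(Q + Q) = 6 - √(2*Q) = 6 - √2*√Q)
W(S(-1)) - 55*y(z(-5)) = (6 - √2*√2) - 55*1 = (6 - 2) - 55 = 4 - 55 = -51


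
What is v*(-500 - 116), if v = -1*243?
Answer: 149688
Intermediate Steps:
v = -243
v*(-500 - 116) = -243*(-500 - 116) = -243*(-616) = 149688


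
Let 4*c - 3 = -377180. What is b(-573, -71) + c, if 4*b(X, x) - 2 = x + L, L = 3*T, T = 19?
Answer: -377189/4 ≈ -94297.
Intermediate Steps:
c = -377177/4 (c = ¾ + (¼)*(-377180) = ¾ - 94295 = -377177/4 ≈ -94294.)
L = 57 (L = 3*19 = 57)
b(X, x) = 59/4 + x/4 (b(X, x) = ½ + (x + 57)/4 = ½ + (57 + x)/4 = ½ + (57/4 + x/4) = 59/4 + x/4)
b(-573, -71) + c = (59/4 + (¼)*(-71)) - 377177/4 = (59/4 - 71/4) - 377177/4 = -3 - 377177/4 = -377189/4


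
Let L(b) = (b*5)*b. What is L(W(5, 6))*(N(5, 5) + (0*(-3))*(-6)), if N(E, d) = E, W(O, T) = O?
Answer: 625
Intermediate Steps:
L(b) = 5*b**2 (L(b) = (5*b)*b = 5*b**2)
L(W(5, 6))*(N(5, 5) + (0*(-3))*(-6)) = (5*5**2)*(5 + (0*(-3))*(-6)) = (5*25)*(5 + 0*(-6)) = 125*(5 + 0) = 125*5 = 625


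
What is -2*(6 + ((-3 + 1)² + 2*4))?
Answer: -36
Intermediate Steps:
-2*(6 + ((-3 + 1)² + 2*4)) = -2*(6 + ((-2)² + 8)) = -2*(6 + (4 + 8)) = -2*(6 + 12) = -2*18 = -36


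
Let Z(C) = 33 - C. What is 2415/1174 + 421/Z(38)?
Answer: -482179/5870 ≈ -82.143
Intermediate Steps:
2415/1174 + 421/Z(38) = 2415/1174 + 421/(33 - 1*38) = 2415*(1/1174) + 421/(33 - 38) = 2415/1174 + 421/(-5) = 2415/1174 + 421*(-⅕) = 2415/1174 - 421/5 = -482179/5870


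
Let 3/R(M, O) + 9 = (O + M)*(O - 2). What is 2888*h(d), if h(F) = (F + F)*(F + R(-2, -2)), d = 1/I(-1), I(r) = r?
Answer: 23104/7 ≈ 3300.6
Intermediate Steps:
R(M, O) = 3/(-9 + (-2 + O)*(M + O)) (R(M, O) = 3/(-9 + (O + M)*(O - 2)) = 3/(-9 + (M + O)*(-2 + O)) = 3/(-9 + (-2 + O)*(M + O)))
d = -1 (d = 1/(-1) = -1)
h(F) = 2*F*(3/7 + F) (h(F) = (F + F)*(F + 3/(-9 + (-2)**2 - 2*(-2) - 2*(-2) - 2*(-2))) = (2*F)*(F + 3/(-9 + 4 + 4 + 4 + 4)) = (2*F)*(F + 3/7) = (2*F)*(3/7 + F) = 2*F*(3/7 + F))
2888*h(d) = 2888*((2/7)*(-1)*(3 + 7*(-1))) = 2888*((2/7)*(-1)*(3 - 7)) = 2888*((2/7)*(-1)*(-4)) = 2888*(8/7) = 23104/7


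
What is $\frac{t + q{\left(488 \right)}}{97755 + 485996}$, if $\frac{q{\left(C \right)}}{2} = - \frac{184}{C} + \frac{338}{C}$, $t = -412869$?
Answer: $- \frac{50369941}{71217622} \approx -0.70727$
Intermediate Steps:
$q{\left(C \right)} = \frac{308}{C}$ ($q{\left(C \right)} = 2 \left(- \frac{184}{C} + \frac{338}{C}\right) = 2 \frac{154}{C} = \frac{308}{C}$)
$\frac{t + q{\left(488 \right)}}{97755 + 485996} = \frac{-412869 + \frac{308}{488}}{97755 + 485996} = \frac{-412869 + 308 \cdot \frac{1}{488}}{583751} = \left(-412869 + \frac{77}{122}\right) \frac{1}{583751} = \left(- \frac{50369941}{122}\right) \frac{1}{583751} = - \frac{50369941}{71217622}$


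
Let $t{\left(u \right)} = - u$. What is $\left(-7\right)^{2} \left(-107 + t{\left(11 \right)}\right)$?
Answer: $-5782$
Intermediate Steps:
$\left(-7\right)^{2} \left(-107 + t{\left(11 \right)}\right) = \left(-7\right)^{2} \left(-107 - 11\right) = 49 \left(-107 - 11\right) = 49 \left(-118\right) = -5782$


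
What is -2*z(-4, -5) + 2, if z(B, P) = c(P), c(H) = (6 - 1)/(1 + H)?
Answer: 9/2 ≈ 4.5000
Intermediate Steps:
c(H) = 5/(1 + H)
z(B, P) = 5/(1 + P)
-2*z(-4, -5) + 2 = -10/(1 - 5) + 2 = -10/(-4) + 2 = -10*(-1)/4 + 2 = -2*(-5/4) + 2 = 5/2 + 2 = 9/2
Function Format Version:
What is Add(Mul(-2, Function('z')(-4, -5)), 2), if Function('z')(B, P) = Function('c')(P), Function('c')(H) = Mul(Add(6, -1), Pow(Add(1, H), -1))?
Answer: Rational(9, 2) ≈ 4.5000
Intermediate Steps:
Function('c')(H) = Mul(5, Pow(Add(1, H), -1))
Function('z')(B, P) = Mul(5, Pow(Add(1, P), -1))
Add(Mul(-2, Function('z')(-4, -5)), 2) = Add(Mul(-2, Mul(5, Pow(Add(1, -5), -1))), 2) = Add(Mul(-2, Mul(5, Pow(-4, -1))), 2) = Add(Mul(-2, Mul(5, Rational(-1, 4))), 2) = Add(Mul(-2, Rational(-5, 4)), 2) = Add(Rational(5, 2), 2) = Rational(9, 2)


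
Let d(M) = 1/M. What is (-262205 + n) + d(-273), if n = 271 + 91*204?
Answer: -66440011/273 ≈ -2.4337e+5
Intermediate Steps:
n = 18835 (n = 271 + 18564 = 18835)
(-262205 + n) + d(-273) = (-262205 + 18835) + 1/(-273) = -243370 - 1/273 = -66440011/273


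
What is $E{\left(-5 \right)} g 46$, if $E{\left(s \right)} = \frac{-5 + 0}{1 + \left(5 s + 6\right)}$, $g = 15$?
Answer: $\frac{575}{3} \approx 191.67$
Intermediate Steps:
$E{\left(s \right)} = - \frac{5}{7 + 5 s}$ ($E{\left(s \right)} = - \frac{5}{1 + \left(6 + 5 s\right)} = - \frac{5}{7 + 5 s}$)
$E{\left(-5 \right)} g 46 = - \frac{5}{7 + 5 \left(-5\right)} 15 \cdot 46 = - \frac{5}{7 - 25} \cdot 15 \cdot 46 = - \frac{5}{-18} \cdot 15 \cdot 46 = \left(-5\right) \left(- \frac{1}{18}\right) 15 \cdot 46 = \frac{5}{18} \cdot 15 \cdot 46 = \frac{25}{6} \cdot 46 = \frac{575}{3}$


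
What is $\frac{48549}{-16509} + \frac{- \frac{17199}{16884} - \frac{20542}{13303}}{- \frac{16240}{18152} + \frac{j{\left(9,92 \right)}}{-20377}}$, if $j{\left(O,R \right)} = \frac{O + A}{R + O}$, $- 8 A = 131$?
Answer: $- \frac{12491372968157250497}{163934292697368614427} \approx -0.076197$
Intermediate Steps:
$A = - \frac{131}{8}$ ($A = \left(- \frac{1}{8}\right) 131 = - \frac{131}{8} \approx -16.375$)
$j{\left(O,R \right)} = \frac{- \frac{131}{8} + O}{O + R}$ ($j{\left(O,R \right)} = \frac{O - \frac{131}{8}}{R + O} = \frac{- \frac{131}{8} + O}{O + R}$)
$\frac{48549}{-16509} + \frac{- \frac{17199}{16884} - \frac{20542}{13303}}{- \frac{16240}{18152} + \frac{j{\left(9,92 \right)}}{-20377}} = \frac{48549}{-16509} + \frac{- \frac{17199}{16884} - \frac{20542}{13303}}{- \frac{16240}{18152} + \frac{\frac{1}{9 + 92} \left(- \frac{131}{8} + 9\right)}{-20377}} = 48549 \left(- \frac{1}{16509}\right) + \frac{\left(-17199\right) \frac{1}{16884} - \frac{20542}{13303}}{\left(-16240\right) \frac{1}{18152} + \frac{1}{101} \left(- \frac{59}{8}\right) \left(- \frac{1}{20377}\right)} = - \frac{16183}{5503} + \frac{- \frac{273}{268} - \frac{20542}{13303}}{- \frac{2030}{2269} + \frac{1}{101} \left(- \frac{59}{8}\right) \left(- \frac{1}{20377}\right)} = - \frac{16183}{5503} - \frac{9136975}{3565204 \left(- \frac{2030}{2269} - - \frac{59}{16464616}\right)} = - \frac{16183}{5503} - \frac{9136975}{3565204 \left(- \frac{2030}{2269} + \frac{59}{16464616}\right)} = - \frac{16183}{5503} - \frac{9136975}{3565204 \left(- \frac{33423036609}{37358213704}\right)} = - \frac{16183}{5503} - - \frac{85335266164526350}{29789985952638309} = - \frac{16183}{5503} + \frac{85335266164526350}{29789985952638309} = - \frac{12491372968157250497}{163934292697368614427}$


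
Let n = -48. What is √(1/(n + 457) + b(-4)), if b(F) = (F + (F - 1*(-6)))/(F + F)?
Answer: √168917/818 ≈ 0.50244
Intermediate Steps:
b(F) = (6 + 2*F)/(2*F) (b(F) = (F + (F + 6))/((2*F)) = (F + (6 + F))*(1/(2*F)) = (6 + 2*F)*(1/(2*F)) = (6 + 2*F)/(2*F))
√(1/(n + 457) + b(-4)) = √(1/(-48 + 457) + (3 - 4)/(-4)) = √(1/409 - ¼*(-1)) = √(1/409 + ¼) = √(413/1636) = √168917/818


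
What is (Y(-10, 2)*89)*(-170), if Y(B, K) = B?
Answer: 151300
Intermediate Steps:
(Y(-10, 2)*89)*(-170) = -10*89*(-170) = -890*(-170) = 151300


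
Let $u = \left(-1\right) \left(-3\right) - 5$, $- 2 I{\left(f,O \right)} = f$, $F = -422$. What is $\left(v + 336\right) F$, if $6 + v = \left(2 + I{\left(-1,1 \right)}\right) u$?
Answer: $-137150$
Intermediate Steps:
$I{\left(f,O \right)} = - \frac{f}{2}$
$u = -2$ ($u = 3 - 5 = -2$)
$v = -11$ ($v = -6 + \left(2 - - \frac{1}{2}\right) \left(-2\right) = -6 + \left(2 + \frac{1}{2}\right) \left(-2\right) = -6 + \frac{5}{2} \left(-2\right) = -6 - 5 = -11$)
$\left(v + 336\right) F = \left(-11 + 336\right) \left(-422\right) = 325 \left(-422\right) = -137150$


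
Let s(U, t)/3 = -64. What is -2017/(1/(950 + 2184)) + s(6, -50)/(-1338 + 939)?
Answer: -840729910/133 ≈ -6.3213e+6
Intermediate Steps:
s(U, t) = -192 (s(U, t) = 3*(-64) = -192)
-2017/(1/(950 + 2184)) + s(6, -50)/(-1338 + 939) = -2017/(1/(950 + 2184)) - 192/(-1338 + 939) = -2017/(1/3134) - 192/(-399) = -2017/1/3134 - 192*(-1/399) = -2017*3134 + 64/133 = -6321278 + 64/133 = -840729910/133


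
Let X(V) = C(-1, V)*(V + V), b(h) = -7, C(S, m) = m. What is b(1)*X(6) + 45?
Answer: -459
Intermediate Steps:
X(V) = 2*V² (X(V) = V*(V + V) = V*(2*V) = 2*V²)
b(1)*X(6) + 45 = -14*6² + 45 = -14*36 + 45 = -7*72 + 45 = -504 + 45 = -459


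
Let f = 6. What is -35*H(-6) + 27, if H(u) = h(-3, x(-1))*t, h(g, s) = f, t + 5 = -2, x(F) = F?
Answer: 1497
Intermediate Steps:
t = -7 (t = -5 - 2 = -7)
h(g, s) = 6
H(u) = -42 (H(u) = 6*(-7) = -42)
-35*H(-6) + 27 = -35*(-42) + 27 = 1470 + 27 = 1497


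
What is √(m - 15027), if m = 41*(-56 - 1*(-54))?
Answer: I*√15109 ≈ 122.92*I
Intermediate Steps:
m = -82 (m = 41*(-56 + 54) = 41*(-2) = -82)
√(m - 15027) = √(-82 - 15027) = √(-15109) = I*√15109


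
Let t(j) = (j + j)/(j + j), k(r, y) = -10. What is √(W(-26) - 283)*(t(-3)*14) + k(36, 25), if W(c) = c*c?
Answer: -10 + 14*√393 ≈ 267.54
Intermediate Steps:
W(c) = c²
t(j) = 1 (t(j) = (2*j)/((2*j)) = (2*j)*(1/(2*j)) = 1)
√(W(-26) - 283)*(t(-3)*14) + k(36, 25) = √((-26)² - 283)*(1*14) - 10 = √(676 - 283)*14 - 10 = √393*14 - 10 = 14*√393 - 10 = -10 + 14*√393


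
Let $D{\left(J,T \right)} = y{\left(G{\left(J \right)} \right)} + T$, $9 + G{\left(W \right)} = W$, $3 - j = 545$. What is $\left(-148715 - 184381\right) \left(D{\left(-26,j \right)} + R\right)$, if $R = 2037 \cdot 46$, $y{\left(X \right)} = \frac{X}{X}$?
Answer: $-31031556456$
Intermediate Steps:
$j = -542$ ($j = 3 - 545 = -542$)
$G{\left(W \right)} = -9 + W$
$y{\left(X \right)} = 1$
$D{\left(J,T \right)} = 1 + T$
$R = 93702$
$\left(-148715 - 184381\right) \left(D{\left(-26,j \right)} + R\right) = \left(-148715 - 184381\right) \left(\left(1 - 542\right) + 93702\right) = - 333096 \left(-541 + 93702\right) = \left(-333096\right) 93161 = -31031556456$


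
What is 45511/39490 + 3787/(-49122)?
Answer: 521510678/484956945 ≈ 1.0754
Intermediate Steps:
45511/39490 + 3787/(-49122) = 45511*(1/39490) + 3787*(-1/49122) = 45511/39490 - 3787/49122 = 521510678/484956945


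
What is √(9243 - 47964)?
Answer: I*√38721 ≈ 196.78*I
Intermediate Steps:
√(9243 - 47964) = √(-38721) = I*√38721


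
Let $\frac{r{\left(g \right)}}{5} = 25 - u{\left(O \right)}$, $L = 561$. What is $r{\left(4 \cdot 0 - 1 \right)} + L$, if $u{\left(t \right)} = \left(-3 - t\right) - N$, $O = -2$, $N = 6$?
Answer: $721$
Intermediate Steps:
$u{\left(t \right)} = -9 - t$ ($u{\left(t \right)} = \left(-3 - t\right) - 6 = -9 - t$)
$r{\left(g \right)} = 160$ ($r{\left(g \right)} = 5 \left(25 - \left(-9 - -2\right)\right) = 5 \left(25 - \left(-9 + 2\right)\right) = 5 \left(25 - -7\right) = 5 \left(25 + 7\right) = 5 \cdot 32 = 160$)
$r{\left(4 \cdot 0 - 1 \right)} + L = 160 + 561 = 721$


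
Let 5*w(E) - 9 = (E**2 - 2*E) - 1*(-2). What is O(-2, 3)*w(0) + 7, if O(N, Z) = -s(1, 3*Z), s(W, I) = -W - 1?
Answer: 57/5 ≈ 11.400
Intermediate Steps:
s(W, I) = -1 - W
w(E) = 11/5 - 2*E/5 + E**2/5 (w(E) = 9/5 + ((E**2 - 2*E) - 1*(-2))/5 = 9/5 + ((E**2 - 2*E) + 2)/5 = 9/5 + (2 + E**2 - 2*E)/5 = 9/5 + (2/5 - 2*E/5 + E**2/5) = 11/5 - 2*E/5 + E**2/5)
O(N, Z) = 2 (O(N, Z) = -(-1 - 1*1) = -(-1 - 1) = -1*(-2) = 2)
O(-2, 3)*w(0) + 7 = 2*(11/5 - 2/5*0 + (1/5)*0**2) + 7 = 2*(11/5 + 0 + (1/5)*0) + 7 = 2*(11/5 + 0 + 0) + 7 = 2*(11/5) + 7 = 22/5 + 7 = 57/5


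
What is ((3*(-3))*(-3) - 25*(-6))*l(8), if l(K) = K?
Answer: 1416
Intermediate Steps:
((3*(-3))*(-3) - 25*(-6))*l(8) = ((3*(-3))*(-3) - 25*(-6))*8 = (-9*(-3) + 150)*8 = (27 + 150)*8 = 177*8 = 1416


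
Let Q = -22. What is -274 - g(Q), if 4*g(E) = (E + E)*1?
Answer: -263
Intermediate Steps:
g(E) = E/2 (g(E) = ((E + E)*1)/4 = ((2*E)*1)/4 = (2*E)/4 = E/2)
-274 - g(Q) = -274 - (-22)/2 = -274 - 1*(-11) = -274 + 11 = -263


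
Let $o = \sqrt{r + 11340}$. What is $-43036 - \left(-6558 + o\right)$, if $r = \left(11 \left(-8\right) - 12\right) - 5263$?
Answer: $-36478 - \sqrt{5977} \approx -36555.0$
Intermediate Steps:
$r = -5363$ ($r = \left(-88 - 12\right) - 5263 = -100 - 5263 = -5363$)
$o = \sqrt{5977}$ ($o = \sqrt{-5363 + 11340} = \sqrt{5977} \approx 77.311$)
$-43036 - \left(-6558 + o\right) = -43036 - \left(-6558 + \sqrt{5977}\right) = -43036 + \left(6558 - \sqrt{5977}\right) = -36478 - \sqrt{5977}$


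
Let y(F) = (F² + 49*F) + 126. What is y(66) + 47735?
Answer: 55451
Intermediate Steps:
y(F) = 126 + F² + 49*F
y(66) + 47735 = (126 + 66² + 49*66) + 47735 = (126 + 4356 + 3234) + 47735 = 7716 + 47735 = 55451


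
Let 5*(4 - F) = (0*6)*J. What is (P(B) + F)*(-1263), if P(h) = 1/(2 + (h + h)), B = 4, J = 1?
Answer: -51783/10 ≈ -5178.3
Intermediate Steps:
F = 4 (F = 4 - 0*6/5 = 4 - 0 = 4 - 1/5*0 = 4 + 0 = 4)
P(h) = 1/(2 + 2*h)
(P(B) + F)*(-1263) = (1/(2*(1 + 4)) + 4)*(-1263) = ((1/2)/5 + 4)*(-1263) = ((1/2)*(1/5) + 4)*(-1263) = (1/10 + 4)*(-1263) = (41/10)*(-1263) = -51783/10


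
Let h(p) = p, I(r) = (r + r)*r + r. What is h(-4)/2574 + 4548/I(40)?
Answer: 54137/38610 ≈ 1.4021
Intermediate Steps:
I(r) = r + 2*r**2 (I(r) = (2*r)*r + r = 2*r**2 + r = r + 2*r**2)
h(-4)/2574 + 4548/I(40) = -4/2574 + 4548/((40*(1 + 2*40))) = -4*1/2574 + 4548/((40*(1 + 80))) = -2/1287 + 4548/((40*81)) = -2/1287 + 4548/3240 = -2/1287 + 4548*(1/3240) = -2/1287 + 379/270 = 54137/38610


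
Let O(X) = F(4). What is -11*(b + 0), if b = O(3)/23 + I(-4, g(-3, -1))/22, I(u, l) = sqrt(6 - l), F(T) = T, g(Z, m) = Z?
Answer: -157/46 ≈ -3.4130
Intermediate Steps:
O(X) = 4
b = 157/506 (b = 4/23 + sqrt(6 - 1*(-3))/22 = 4*(1/23) + sqrt(6 + 3)*(1/22) = 4/23 + sqrt(9)*(1/22) = 4/23 + 3*(1/22) = 4/23 + 3/22 = 157/506 ≈ 0.31028)
-11*(b + 0) = -11*(157/506 + 0) = -11*157/506 = -157/46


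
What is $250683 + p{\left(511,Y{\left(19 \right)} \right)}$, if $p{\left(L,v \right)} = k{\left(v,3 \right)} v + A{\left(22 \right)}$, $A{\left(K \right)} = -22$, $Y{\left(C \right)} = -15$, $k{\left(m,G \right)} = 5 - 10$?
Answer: $250736$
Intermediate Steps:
$k{\left(m,G \right)} = -5$
$p{\left(L,v \right)} = -22 - 5 v$ ($p{\left(L,v \right)} = - 5 v - 22 = -22 - 5 v$)
$250683 + p{\left(511,Y{\left(19 \right)} \right)} = 250683 - -53 = 250683 + \left(-22 + 75\right) = 250683 + 53 = 250736$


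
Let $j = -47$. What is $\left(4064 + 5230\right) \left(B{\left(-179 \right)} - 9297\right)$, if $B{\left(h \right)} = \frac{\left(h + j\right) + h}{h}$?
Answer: $- \frac{15462966852}{179} \approx -8.6385 \cdot 10^{7}$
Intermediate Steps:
$B{\left(h \right)} = \frac{-47 + 2 h}{h}$ ($B{\left(h \right)} = \frac{\left(h - 47\right) + h}{h} = \frac{\left(-47 + h\right) + h}{h} = \frac{-47 + 2 h}{h}$)
$\left(4064 + 5230\right) \left(B{\left(-179 \right)} - 9297\right) = \left(4064 + 5230\right) \left(\left(2 - \frac{47}{-179}\right) - 9297\right) = 9294 \left(\left(2 - - \frac{47}{179}\right) - 9297\right) = 9294 \left(\left(2 + \frac{47}{179}\right) - 9297\right) = 9294 \left(\frac{405}{179} - 9297\right) = 9294 \left(- \frac{1663758}{179}\right) = - \frac{15462966852}{179}$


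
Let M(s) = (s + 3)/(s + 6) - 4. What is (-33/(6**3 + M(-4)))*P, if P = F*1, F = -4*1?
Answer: 88/141 ≈ 0.62411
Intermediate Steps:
F = -4
M(s) = -4 + (3 + s)/(6 + s) (M(s) = (3 + s)/(6 + s) - 4 = -4 + (3 + s)/(6 + s))
P = -4 (P = -4*1 = -4)
(-33/(6**3 + M(-4)))*P = (-33/(6**3 + 3*(-7 - 1*(-4))/(6 - 4)))*(-4) = (-33/(216 + 3*(-7 + 4)/2))*(-4) = (-33/(216 + 3*(1/2)*(-3)))*(-4) = (-33/(216 - 9/2))*(-4) = (-33/(423/2))*(-4) = ((2/423)*(-33))*(-4) = -22/141*(-4) = 88/141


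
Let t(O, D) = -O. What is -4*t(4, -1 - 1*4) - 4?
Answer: 12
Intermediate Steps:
-4*t(4, -1 - 1*4) - 4 = -(-4)*4 - 4 = -4*(-4) - 4 = 16 - 4 = 12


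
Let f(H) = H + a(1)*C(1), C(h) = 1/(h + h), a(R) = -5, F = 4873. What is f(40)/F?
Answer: 75/9746 ≈ 0.0076955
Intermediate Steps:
C(h) = 1/(2*h)
f(H) = -5/2 + H (f(H) = H - 5/(2*1) = H - 5/2 = -5/2 + H)
f(40)/F = (-5/2 + 40)/4873 = (75/2)*(1/4873) = 75/9746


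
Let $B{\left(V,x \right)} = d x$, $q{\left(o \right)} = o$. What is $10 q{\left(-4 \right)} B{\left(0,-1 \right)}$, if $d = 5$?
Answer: $200$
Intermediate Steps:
$B{\left(V,x \right)} = 5 x$
$10 q{\left(-4 \right)} B{\left(0,-1 \right)} = 10 \left(-4\right) 5 \left(-1\right) = \left(-40\right) \left(-5\right) = 200$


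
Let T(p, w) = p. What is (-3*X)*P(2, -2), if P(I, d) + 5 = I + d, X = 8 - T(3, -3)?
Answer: 75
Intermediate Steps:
X = 5 (X = 8 - 1*3 = 8 - 3 = 5)
P(I, d) = -5 + I + d (P(I, d) = -5 + (I + d) = -5 + I + d)
(-3*X)*P(2, -2) = (-3*5)*(-5 + 2 - 2) = -15*(-5) = 75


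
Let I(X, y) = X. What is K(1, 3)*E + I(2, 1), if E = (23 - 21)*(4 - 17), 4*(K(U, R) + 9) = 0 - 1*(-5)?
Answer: 407/2 ≈ 203.50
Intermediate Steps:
K(U, R) = -31/4 (K(U, R) = -9 + (0 - 1*(-5))/4 = -9 + (0 + 5)/4 = -9 + (¼)*5 = -9 + 5/4 = -31/4)
E = -26 (E = 2*(-13) = -26)
K(1, 3)*E + I(2, 1) = -31/4*(-26) + 2 = 403/2 + 2 = 407/2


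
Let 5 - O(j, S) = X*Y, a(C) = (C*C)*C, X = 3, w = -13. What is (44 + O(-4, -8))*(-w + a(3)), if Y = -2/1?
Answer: 2200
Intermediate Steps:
Y = -2 (Y = -2*1 = -2)
a(C) = C³ (a(C) = C²*C = C³)
O(j, S) = 11 (O(j, S) = 5 - 3*(-2) = 5 - 1*(-6) = 5 + 6 = 11)
(44 + O(-4, -8))*(-w + a(3)) = (44 + 11)*(-1*(-13) + 3³) = 55*(13 + 27) = 55*40 = 2200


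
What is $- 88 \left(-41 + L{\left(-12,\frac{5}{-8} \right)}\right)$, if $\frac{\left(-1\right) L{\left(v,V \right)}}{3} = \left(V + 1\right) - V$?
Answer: $3872$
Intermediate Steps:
$L{\left(v,V \right)} = -3$ ($L{\left(v,V \right)} = - 3 \left(\left(V + 1\right) - V\right) = - 3 \left(\left(1 + V\right) - V\right) = \left(-3\right) 1 = -3$)
$- 88 \left(-41 + L{\left(-12,\frac{5}{-8} \right)}\right) = - 88 \left(-41 - 3\right) = \left(-88\right) \left(-44\right) = 3872$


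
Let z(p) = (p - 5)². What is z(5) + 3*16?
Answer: 48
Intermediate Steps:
z(p) = (-5 + p)²
z(5) + 3*16 = (-5 + 5)² + 3*16 = 0² + 48 = 0 + 48 = 48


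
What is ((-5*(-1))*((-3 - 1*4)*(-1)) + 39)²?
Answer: 5476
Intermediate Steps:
((-5*(-1))*((-3 - 1*4)*(-1)) + 39)² = (5*((-3 - 4)*(-1)) + 39)² = (5*(-7*(-1)) + 39)² = (5*7 + 39)² = (35 + 39)² = 74² = 5476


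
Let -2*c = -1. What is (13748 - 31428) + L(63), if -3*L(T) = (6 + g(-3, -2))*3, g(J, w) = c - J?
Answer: -35379/2 ≈ -17690.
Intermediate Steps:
c = 1/2 (c = -1/2*(-1) = 1/2 ≈ 0.50000)
g(J, w) = 1/2 - J
L(T) = -19/2 (L(T) = -(6 + (1/2 - 1*(-3)))*3/3 = -(6 + (1/2 + 3))*3/3 = -(6 + 7/2)*3/3 = -19*3/6 = -1/3*57/2 = -19/2)
(13748 - 31428) + L(63) = (13748 - 31428) - 19/2 = -17680 - 19/2 = -35379/2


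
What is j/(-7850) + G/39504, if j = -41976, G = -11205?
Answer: 261710109/51684400 ≈ 5.0636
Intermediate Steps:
j/(-7850) + G/39504 = -41976/(-7850) - 11205/39504 = -41976*(-1/7850) - 11205*1/39504 = 20988/3925 - 3735/13168 = 261710109/51684400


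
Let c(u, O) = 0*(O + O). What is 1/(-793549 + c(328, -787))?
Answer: -1/793549 ≈ -1.2602e-6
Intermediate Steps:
c(u, O) = 0 (c(u, O) = 0*(2*O) = 0)
1/(-793549 + c(328, -787)) = 1/(-793549 + 0) = 1/(-793549) = -1/793549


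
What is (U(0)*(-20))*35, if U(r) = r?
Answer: 0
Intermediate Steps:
(U(0)*(-20))*35 = (0*(-20))*35 = 0*35 = 0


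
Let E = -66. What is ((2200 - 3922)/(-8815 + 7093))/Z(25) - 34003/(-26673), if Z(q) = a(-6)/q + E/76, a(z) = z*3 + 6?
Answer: 2024277/3796457 ≈ 0.53320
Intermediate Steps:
a(z) = 6 + 3*z (a(z) = 3*z + 6 = 6 + 3*z)
Z(q) = -33/38 - 12/q (Z(q) = (6 + 3*(-6))/q - 66/76 = (6 - 18)/q - 66*1/76 = -12/q - 33/38 = -33/38 - 12/q)
((2200 - 3922)/(-8815 + 7093))/Z(25) - 34003/(-26673) = ((2200 - 3922)/(-8815 + 7093))/(-33/38 - 12/25) - 34003/(-26673) = (-1722/(-1722))/(-33/38 - 12*1/25) - 34003*(-1/26673) = (-1722*(-1/1722))/(-33/38 - 12/25) + 34003/26673 = 1/(-1281/950) + 34003/26673 = 1*(-950/1281) + 34003/26673 = -950/1281 + 34003/26673 = 2024277/3796457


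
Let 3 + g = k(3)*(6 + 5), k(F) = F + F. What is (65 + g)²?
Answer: 16384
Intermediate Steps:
k(F) = 2*F
g = 63 (g = -3 + (2*3)*(6 + 5) = -3 + 6*11 = -3 + 66 = 63)
(65 + g)² = (65 + 63)² = 128² = 16384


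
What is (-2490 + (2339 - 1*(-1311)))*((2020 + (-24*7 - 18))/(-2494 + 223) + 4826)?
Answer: 12711293920/2271 ≈ 5.5972e+6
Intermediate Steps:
(-2490 + (2339 - 1*(-1311)))*((2020 + (-24*7 - 18))/(-2494 + 223) + 4826) = (-2490 + (2339 + 1311))*((2020 + (-168 - 18))/(-2271) + 4826) = (-2490 + 3650)*((2020 - 186)*(-1/2271) + 4826) = 1160*(1834*(-1/2271) + 4826) = 1160*(-1834/2271 + 4826) = 1160*(10958012/2271) = 12711293920/2271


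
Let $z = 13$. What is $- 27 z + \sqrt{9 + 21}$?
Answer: $-351 + \sqrt{30} \approx -345.52$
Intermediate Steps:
$- 27 z + \sqrt{9 + 21} = \left(-27\right) 13 + \sqrt{9 + 21} = -351 + \sqrt{30}$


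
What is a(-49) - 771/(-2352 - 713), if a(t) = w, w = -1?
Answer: -2294/3065 ≈ -0.74845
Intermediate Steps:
a(t) = -1
a(-49) - 771/(-2352 - 713) = -1 - 771/(-2352 - 713) = -1 - 771/(-3065) = -1 - 771*(-1)/3065 = -1 - 1*(-771/3065) = -1 + 771/3065 = -2294/3065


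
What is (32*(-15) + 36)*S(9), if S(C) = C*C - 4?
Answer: -34188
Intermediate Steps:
S(C) = -4 + C² (S(C) = C² - 4 = -4 + C²)
(32*(-15) + 36)*S(9) = (32*(-15) + 36)*(-4 + 9²) = (-480 + 36)*(-4 + 81) = -444*77 = -34188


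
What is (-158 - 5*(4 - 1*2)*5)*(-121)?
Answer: 25168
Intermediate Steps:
(-158 - 5*(4 - 1*2)*5)*(-121) = (-158 - 5*(4 - 2)*5)*(-121) = (-158 - 5*2*5)*(-121) = (-158 - 10*5)*(-121) = (-158 - 50)*(-121) = -208*(-121) = 25168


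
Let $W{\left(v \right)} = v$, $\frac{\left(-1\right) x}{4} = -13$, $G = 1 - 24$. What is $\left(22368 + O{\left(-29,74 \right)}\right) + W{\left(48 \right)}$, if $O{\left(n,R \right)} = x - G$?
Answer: $22491$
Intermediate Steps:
$G = -23$ ($G = 1 - 24 = -23$)
$x = 52$ ($x = \left(-4\right) \left(-13\right) = 52$)
$O{\left(n,R \right)} = 75$ ($O{\left(n,R \right)} = 52 - -23 = 52 + 23 = 75$)
$\left(22368 + O{\left(-29,74 \right)}\right) + W{\left(48 \right)} = \left(22368 + 75\right) + 48 = 22443 + 48 = 22491$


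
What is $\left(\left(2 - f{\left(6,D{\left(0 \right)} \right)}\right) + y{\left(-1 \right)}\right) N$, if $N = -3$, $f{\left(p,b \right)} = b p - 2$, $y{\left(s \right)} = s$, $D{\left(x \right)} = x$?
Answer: $-9$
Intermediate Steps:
$f{\left(p,b \right)} = -2 + b p$
$\left(\left(2 - f{\left(6,D{\left(0 \right)} \right)}\right) + y{\left(-1 \right)}\right) N = \left(\left(2 - \left(-2 + 0 \cdot 6\right)\right) - 1\right) \left(-3\right) = \left(\left(2 - \left(-2 + 0\right)\right) - 1\right) \left(-3\right) = \left(\left(2 - -2\right) - 1\right) \left(-3\right) = \left(\left(2 + 2\right) - 1\right) \left(-3\right) = \left(4 - 1\right) \left(-3\right) = 3 \left(-3\right) = -9$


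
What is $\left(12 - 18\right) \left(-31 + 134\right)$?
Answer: $-618$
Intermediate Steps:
$\left(12 - 18\right) \left(-31 + 134\right) = \left(-6\right) 103 = -618$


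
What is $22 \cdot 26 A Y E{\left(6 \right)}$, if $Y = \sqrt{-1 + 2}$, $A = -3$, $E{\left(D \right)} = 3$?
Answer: $-5148$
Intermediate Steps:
$Y = 1$ ($Y = \sqrt{1} = 1$)
$22 \cdot 26 A Y E{\left(6 \right)} = 22 \cdot 26 \left(-3\right) 1 \cdot 3 = 572 \left(\left(-3\right) 3\right) = 572 \left(-9\right) = -5148$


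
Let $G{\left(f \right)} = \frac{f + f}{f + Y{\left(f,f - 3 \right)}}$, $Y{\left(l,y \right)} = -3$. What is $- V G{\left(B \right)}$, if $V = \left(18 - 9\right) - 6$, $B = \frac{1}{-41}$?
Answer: $- \frac{3}{62} \approx -0.048387$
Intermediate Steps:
$B = - \frac{1}{41} \approx -0.02439$
$G{\left(f \right)} = \frac{2 f}{-3 + f}$ ($G{\left(f \right)} = \frac{f + f}{f - 3} = \frac{2 f}{-3 + f}$)
$V = 3$ ($V = 9 - 6 = 3$)
$- V G{\left(B \right)} = \left(-1\right) 3 \cdot 2 \left(- \frac{1}{41}\right) \frac{1}{-3 - \frac{1}{41}} = - 3 \cdot 2 \left(- \frac{1}{41}\right) \frac{1}{- \frac{124}{41}} = - 3 \cdot 2 \left(- \frac{1}{41}\right) \left(- \frac{41}{124}\right) = \left(-3\right) \frac{1}{62} = - \frac{3}{62}$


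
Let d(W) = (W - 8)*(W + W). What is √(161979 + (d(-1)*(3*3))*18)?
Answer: √164895 ≈ 406.07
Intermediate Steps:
d(W) = 2*W*(-8 + W) (d(W) = (-8 + W)*(2*W) = 2*W*(-8 + W))
√(161979 + (d(-1)*(3*3))*18) = √(161979 + ((2*(-1)*(-8 - 1))*(3*3))*18) = √(161979 + ((2*(-1)*(-9))*9)*18) = √(161979 + (18*9)*18) = √(161979 + 162*18) = √(161979 + 2916) = √164895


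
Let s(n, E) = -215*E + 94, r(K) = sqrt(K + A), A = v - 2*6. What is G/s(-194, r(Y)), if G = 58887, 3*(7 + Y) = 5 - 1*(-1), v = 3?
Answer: 922563/109331 + 4220235*I*sqrt(14)/218662 ≈ 8.4383 + 72.215*I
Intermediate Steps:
Y = -5 (Y = -7 + (5 - 1*(-1))/3 = -7 + (5 + 1)/3 = -7 + (1/3)*6 = -7 + 2 = -5)
A = -9 (A = 3 - 2*6 = 3 - 12 = -9)
r(K) = sqrt(-9 + K) (r(K) = sqrt(K - 9) = sqrt(-9 + K))
s(n, E) = 94 - 215*E
G/s(-194, r(Y)) = 58887/(94 - 215*sqrt(-9 - 5)) = 58887/(94 - 215*I*sqrt(14))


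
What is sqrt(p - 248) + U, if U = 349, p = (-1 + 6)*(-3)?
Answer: 349 + I*sqrt(263) ≈ 349.0 + 16.217*I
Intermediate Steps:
p = -15 (p = 5*(-3) = -15)
sqrt(p - 248) + U = sqrt(-15 - 248) + 349 = sqrt(-263) + 349 = I*sqrt(263) + 349 = 349 + I*sqrt(263)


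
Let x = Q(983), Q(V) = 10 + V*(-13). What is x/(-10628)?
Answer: 12769/10628 ≈ 1.2014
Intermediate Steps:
Q(V) = 10 - 13*V
x = -12769 (x = 10 - 13*983 = 10 - 12779 = -12769)
x/(-10628) = -12769/(-10628) = -12769*(-1/10628) = 12769/10628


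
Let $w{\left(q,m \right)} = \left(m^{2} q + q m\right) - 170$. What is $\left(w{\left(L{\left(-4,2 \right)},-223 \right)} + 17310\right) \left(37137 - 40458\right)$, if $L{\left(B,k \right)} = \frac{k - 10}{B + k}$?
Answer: $-714559644$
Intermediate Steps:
$L{\left(B,k \right)} = \frac{-10 + k}{B + k}$
$w{\left(q,m \right)} = -170 + m q + q m^{2}$ ($w{\left(q,m \right)} = \left(q m^{2} + m q\right) - 170 = \left(m q + q m^{2}\right) - 170 = -170 + m q + q m^{2}$)
$\left(w{\left(L{\left(-4,2 \right)},-223 \right)} + 17310\right) \left(37137 - 40458\right) = \left(\left(-170 - 223 \frac{-10 + 2}{-4 + 2} + \frac{-10 + 2}{-4 + 2} \left(-223\right)^{2}\right) + 17310\right) \left(37137 - 40458\right) = \left(\left(-170 - 223 \frac{1}{-2} \left(-8\right) + \frac{1}{-2} \left(-8\right) 49729\right) + 17310\right) \left(-3321\right) = \left(\left(-170 - 223 \left(\left(- \frac{1}{2}\right) \left(-8\right)\right) + \left(- \frac{1}{2}\right) \left(-8\right) 49729\right) + 17310\right) \left(-3321\right) = \left(\left(-170 - 892 + 4 \cdot 49729\right) + 17310\right) \left(-3321\right) = \left(\left(-170 - 892 + 198916\right) + 17310\right) \left(-3321\right) = \left(197854 + 17310\right) \left(-3321\right) = 215164 \left(-3321\right) = -714559644$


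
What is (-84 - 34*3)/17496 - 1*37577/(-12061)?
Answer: 109200641/35169876 ≈ 3.1049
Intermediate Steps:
(-84 - 34*3)/17496 - 1*37577/(-12061) = (-84 - 102)*(1/17496) - 37577*(-1/12061) = -186*1/17496 + 37577/12061 = -31/2916 + 37577/12061 = 109200641/35169876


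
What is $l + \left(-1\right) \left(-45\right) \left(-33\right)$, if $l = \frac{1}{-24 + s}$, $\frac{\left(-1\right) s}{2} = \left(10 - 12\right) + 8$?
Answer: $- \frac{53461}{36} \approx -1485.0$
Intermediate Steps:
$s = -12$ ($s = - 2 \left(\left(10 - 12\right) + 8\right) = - 2 \left(-2 + 8\right) = \left(-2\right) 6 = -12$)
$l = - \frac{1}{36}$ ($l = \frac{1}{-24 - 12} = \frac{1}{-36} = - \frac{1}{36} \approx -0.027778$)
$l + \left(-1\right) \left(-45\right) \left(-33\right) = - \frac{1}{36} + \left(-1\right) \left(-45\right) \left(-33\right) = - \frac{1}{36} + 45 \left(-33\right) = - \frac{1}{36} - 1485 = - \frac{53461}{36}$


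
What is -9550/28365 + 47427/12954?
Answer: 81437077/24496014 ≈ 3.3245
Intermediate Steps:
-9550/28365 + 47427/12954 = -9550*1/28365 + 47427*(1/12954) = -1910/5673 + 15809/4318 = 81437077/24496014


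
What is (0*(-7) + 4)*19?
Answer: 76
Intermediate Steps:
(0*(-7) + 4)*19 = (0 + 4)*19 = 4*19 = 76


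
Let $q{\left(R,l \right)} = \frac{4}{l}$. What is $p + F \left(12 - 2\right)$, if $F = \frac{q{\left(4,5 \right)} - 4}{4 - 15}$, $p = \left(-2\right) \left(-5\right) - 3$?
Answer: $\frac{109}{11} \approx 9.9091$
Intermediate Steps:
$p = 7$ ($p = 10 - 3 = 7$)
$F = \frac{16}{55}$ ($F = \frac{\frac{4}{5} - 4}{4 - 15} = \frac{4 \cdot \frac{1}{5} - 4}{-11} = \left(\frac{4}{5} - 4\right) \left(- \frac{1}{11}\right) = \left(- \frac{16}{5}\right) \left(- \frac{1}{11}\right) = \frac{16}{55} \approx 0.29091$)
$p + F \left(12 - 2\right) = 7 + \frac{16 \left(12 - 2\right)}{55} = 7 + \frac{16}{55} \cdot 10 = 7 + \frac{32}{11} = \frac{109}{11}$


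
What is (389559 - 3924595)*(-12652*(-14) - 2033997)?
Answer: 6564098762284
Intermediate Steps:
(389559 - 3924595)*(-12652*(-14) - 2033997) = -3535036*(177128 - 2033997) = -3535036*(-1856869) = 6564098762284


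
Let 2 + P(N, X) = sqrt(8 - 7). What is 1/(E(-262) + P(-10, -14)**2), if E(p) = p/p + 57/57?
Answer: 1/3 ≈ 0.33333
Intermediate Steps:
P(N, X) = -1 (P(N, X) = -2 + sqrt(8 - 7) = -2 + sqrt(1) = -2 + 1 = -1)
E(p) = 2 (E(p) = 1 + 57*(1/57) = 1 + 1 = 2)
1/(E(-262) + P(-10, -14)**2) = 1/(2 + (-1)**2) = 1/(2 + 1) = 1/3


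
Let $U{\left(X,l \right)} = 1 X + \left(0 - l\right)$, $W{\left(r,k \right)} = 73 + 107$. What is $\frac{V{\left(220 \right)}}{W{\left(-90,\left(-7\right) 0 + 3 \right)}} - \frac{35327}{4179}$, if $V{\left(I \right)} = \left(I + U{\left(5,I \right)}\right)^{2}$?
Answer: $- \frac{416959}{50148} \approx -8.3146$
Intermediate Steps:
$W{\left(r,k \right)} = 180$
$U{\left(X,l \right)} = X - l$
$V{\left(I \right)} = 25$ ($V{\left(I \right)} = \left(I - \left(-5 + I\right)\right)^{2} = 5^{2} = 25$)
$\frac{V{\left(220 \right)}}{W{\left(-90,\left(-7\right) 0 + 3 \right)}} - \frac{35327}{4179} = \frac{25}{180} - \frac{35327}{4179} = 25 \cdot \frac{1}{180} - \frac{35327}{4179} = \frac{5}{36} - \frac{35327}{4179} = - \frac{416959}{50148}$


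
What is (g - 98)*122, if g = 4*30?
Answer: 2684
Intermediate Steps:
g = 120
(g - 98)*122 = (120 - 98)*122 = 22*122 = 2684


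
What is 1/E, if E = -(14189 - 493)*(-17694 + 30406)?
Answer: -1/174103552 ≈ -5.7437e-9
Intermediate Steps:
E = -174103552 (E = -13696*12712 = -1*174103552 = -174103552)
1/E = 1/(-174103552) = -1/174103552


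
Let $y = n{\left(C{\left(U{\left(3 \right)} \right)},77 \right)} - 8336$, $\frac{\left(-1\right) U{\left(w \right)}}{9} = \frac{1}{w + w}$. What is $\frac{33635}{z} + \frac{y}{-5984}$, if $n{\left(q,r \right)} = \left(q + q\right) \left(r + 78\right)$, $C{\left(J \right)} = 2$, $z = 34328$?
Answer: $\frac{520253}{229262} \approx 2.2692$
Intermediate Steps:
$U{\left(w \right)} = - \frac{9}{2 w}$ ($U{\left(w \right)} = - \frac{9}{w + w} = - \frac{9}{2 w}$)
$n{\left(q,r \right)} = 2 q \left(78 + r\right)$
$y = -7716$ ($y = 2 \cdot 2 \left(78 + 77\right) - 8336 = 2 \cdot 2 \cdot 155 - 8336 = 620 - 8336 = -7716$)
$\frac{33635}{z} + \frac{y}{-5984} = \frac{33635}{34328} - \frac{7716}{-5984} = 33635 \cdot \frac{1}{34328} - - \frac{1929}{1496} = \frac{4805}{4904} + \frac{1929}{1496} = \frac{520253}{229262}$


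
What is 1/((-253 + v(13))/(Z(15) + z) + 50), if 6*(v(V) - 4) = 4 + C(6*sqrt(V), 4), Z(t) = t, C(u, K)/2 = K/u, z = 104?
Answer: 714458745/34231979921 - 2142*sqrt(13)/34231979921 ≈ 0.020871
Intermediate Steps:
C(u, K) = 2*K/u (C(u, K) = 2*(K/u) = 2*K/u)
v(V) = 14/3 + 2/(9*sqrt(V)) (v(V) = 4 + (4 + 2*4/(6*sqrt(V)))/6 = 4 + (4 + 2*4*(1/(6*sqrt(V))))/6 = 4 + (4 + 4/(3*sqrt(V)))/6 = 4 + (2/3 + 2/(9*sqrt(V))) = 14/3 + 2/(9*sqrt(V)))
1/((-253 + v(13))/(Z(15) + z) + 50) = 1/((-253 + (14/3 + 2/(9*sqrt(13))))/(15 + 104) + 50) = 1/((-253 + (14/3 + 2*(sqrt(13)/13)/9))/119 + 50) = 1/((-253 + (14/3 + 2*sqrt(13)/117))*(1/119) + 50) = 1/((-745/3 + 2*sqrt(13)/117)*(1/119) + 50) = 1/((-745/357 + 2*sqrt(13)/13923) + 50) = 1/(17105/357 + 2*sqrt(13)/13923)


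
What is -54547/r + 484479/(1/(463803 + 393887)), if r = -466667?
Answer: 193915442148985717/466667 ≈ 4.1553e+11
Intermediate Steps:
-54547/r + 484479/(1/(463803 + 393887)) = -54547/(-466667) + 484479/(1/(463803 + 393887)) = -54547*(-1/466667) + 484479/(1/857690) = 54547/466667 + 484479/(1/857690) = 54547/466667 + 484479*857690 = 54547/466667 + 415532793510 = 193915442148985717/466667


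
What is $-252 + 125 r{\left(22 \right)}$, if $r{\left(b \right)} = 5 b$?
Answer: $13498$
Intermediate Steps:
$-252 + 125 r{\left(22 \right)} = -252 + 125 \cdot 5 \cdot 22 = -252 + 125 \cdot 110 = -252 + 13750 = 13498$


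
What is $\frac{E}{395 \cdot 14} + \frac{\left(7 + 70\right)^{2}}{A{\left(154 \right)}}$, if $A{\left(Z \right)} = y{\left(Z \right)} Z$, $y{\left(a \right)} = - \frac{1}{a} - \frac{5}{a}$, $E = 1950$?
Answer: $- \frac{3277567}{3318} \approx -987.81$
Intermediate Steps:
$y{\left(a \right)} = - \frac{6}{a}$
$A{\left(Z \right)} = -6$ ($A{\left(Z \right)} = - \frac{6}{Z} Z = -6$)
$\frac{E}{395 \cdot 14} + \frac{\left(7 + 70\right)^{2}}{A{\left(154 \right)}} = \frac{1950}{395 \cdot 14} + \frac{\left(7 + 70\right)^{2}}{-6} = \frac{1950}{5530} + 77^{2} \left(- \frac{1}{6}\right) = 1950 \cdot \frac{1}{5530} + 5929 \left(- \frac{1}{6}\right) = \frac{195}{553} - \frac{5929}{6} = - \frac{3277567}{3318}$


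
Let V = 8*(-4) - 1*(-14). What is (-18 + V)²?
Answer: 1296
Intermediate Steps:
V = -18 (V = -32 + 14 = -18)
(-18 + V)² = (-18 - 18)² = (-36)² = 1296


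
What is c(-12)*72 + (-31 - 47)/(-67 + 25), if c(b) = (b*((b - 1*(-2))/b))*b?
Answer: 60493/7 ≈ 8641.9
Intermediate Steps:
c(b) = b*(2 + b) (c(b) = (b*((b + 2)/b))*b = (b*((2 + b)/b))*b = (2 + b)*b = b*(2 + b))
c(-12)*72 + (-31 - 47)/(-67 + 25) = -12*(2 - 12)*72 + (-31 - 47)/(-67 + 25) = -12*(-10)*72 - 78/(-42) = 120*72 - 78*(-1/42) = 8640 + 13/7 = 60493/7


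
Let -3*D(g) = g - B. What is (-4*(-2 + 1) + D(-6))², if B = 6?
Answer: 64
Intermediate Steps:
D(g) = 2 - g/3 (D(g) = -(g - 1*6)/3 = -(g - 6)/3 = -(-6 + g)/3 = 2 - g/3)
(-4*(-2 + 1) + D(-6))² = (-4*(-2 + 1) + (2 - ⅓*(-6)))² = (-4*(-1) + (2 + 2))² = (4 + 4)² = 8² = 64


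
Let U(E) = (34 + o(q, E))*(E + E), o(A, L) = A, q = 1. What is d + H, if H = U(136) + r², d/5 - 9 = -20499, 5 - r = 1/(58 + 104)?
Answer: -2438200439/26244 ≈ -92905.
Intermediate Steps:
r = 809/162 (r = 5 - 1/(58 + 104) = 5 - 1/162 = 809/162 ≈ 4.9938)
U(E) = 70*E (U(E) = (34 + 1)*(E + E) = 35*(2*E) = 70*E)
d = -102450 (d = 45 + 5*(-20499) = 45 - 102495 = -102450)
H = 250497361/26244 (H = 70*136 + (809/162)² = 9520 + 654481/26244 = 250497361/26244 ≈ 9544.9)
d + H = -102450 + 250497361/26244 = -2438200439/26244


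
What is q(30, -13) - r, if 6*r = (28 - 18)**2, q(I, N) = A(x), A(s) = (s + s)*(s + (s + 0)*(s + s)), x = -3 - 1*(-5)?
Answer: 70/3 ≈ 23.333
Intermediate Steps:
x = 2 (x = -3 + 5 = 2)
A(s) = 2*s*(s + 2*s**2) (A(s) = (2*s)*(s + s*(2*s)) = (2*s)*(s + 2*s**2) = 2*s*(s + 2*s**2))
q(I, N) = 40 (q(I, N) = 2**2*(2 + 4*2) = 4*(2 + 8) = 4*10 = 40)
r = 50/3 (r = (28 - 18)**2/6 = (1/6)*10**2 = (1/6)*100 = 50/3 ≈ 16.667)
q(30, -13) - r = 40 - 1*50/3 = 40 - 50/3 = 70/3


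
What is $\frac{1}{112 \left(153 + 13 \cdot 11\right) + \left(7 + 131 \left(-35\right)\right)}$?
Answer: $\frac{1}{28574} \approx 3.4997 \cdot 10^{-5}$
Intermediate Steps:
$\frac{1}{112 \left(153 + 13 \cdot 11\right) + \left(7 + 131 \left(-35\right)\right)} = \frac{1}{112 \left(153 + 143\right) + \left(7 - 4585\right)} = \frac{1}{112 \cdot 296 - 4578} = \frac{1}{33152 - 4578} = \frac{1}{28574}$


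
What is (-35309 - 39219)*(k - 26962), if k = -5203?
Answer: 2397193120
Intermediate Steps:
(-35309 - 39219)*(k - 26962) = (-35309 - 39219)*(-5203 - 26962) = -74528*(-32165) = 2397193120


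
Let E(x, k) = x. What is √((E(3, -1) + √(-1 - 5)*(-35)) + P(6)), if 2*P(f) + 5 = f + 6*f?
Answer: √(86 - 140*I*√6)/2 ≈ 7.4124 - 5.783*I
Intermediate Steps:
P(f) = -5/2 + 7*f/2 (P(f) = -5/2 + (f + 6*f)/2 = -5/2 + (7*f)/2 = -5/2 + 7*f/2)
√((E(3, -1) + √(-1 - 5)*(-35)) + P(6)) = √((3 + √(-1 - 5)*(-35)) + (-5/2 + (7/2)*6)) = √((3 + √(-6)*(-35)) + (-5/2 + 21)) = √((3 + (I*√6)*(-35)) + 37/2) = √((3 - 35*I*√6) + 37/2) = √(43/2 - 35*I*√6)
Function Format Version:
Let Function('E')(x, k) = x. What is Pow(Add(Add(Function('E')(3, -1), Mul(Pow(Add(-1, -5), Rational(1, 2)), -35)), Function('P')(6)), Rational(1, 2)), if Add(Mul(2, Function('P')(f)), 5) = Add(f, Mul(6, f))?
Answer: Mul(Rational(1, 2), Pow(Add(86, Mul(-140, I, Pow(6, Rational(1, 2)))), Rational(1, 2))) ≈ Add(7.4124, Mul(-5.7830, I))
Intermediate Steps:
Function('P')(f) = Add(Rational(-5, 2), Mul(Rational(7, 2), f)) (Function('P')(f) = Add(Rational(-5, 2), Mul(Rational(1, 2), Add(f, Mul(6, f)))) = Add(Rational(-5, 2), Mul(Rational(1, 2), Mul(7, f))) = Add(Rational(-5, 2), Mul(Rational(7, 2), f)))
Pow(Add(Add(Function('E')(3, -1), Mul(Pow(Add(-1, -5), Rational(1, 2)), -35)), Function('P')(6)), Rational(1, 2)) = Pow(Add(Add(3, Mul(Pow(Add(-1, -5), Rational(1, 2)), -35)), Add(Rational(-5, 2), Mul(Rational(7, 2), 6))), Rational(1, 2)) = Pow(Add(Add(3, Mul(Pow(-6, Rational(1, 2)), -35)), Add(Rational(-5, 2), 21)), Rational(1, 2)) = Pow(Add(Add(3, Mul(Mul(I, Pow(6, Rational(1, 2))), -35)), Rational(37, 2)), Rational(1, 2)) = Pow(Add(Add(3, Mul(-35, I, Pow(6, Rational(1, 2)))), Rational(37, 2)), Rational(1, 2)) = Pow(Add(Rational(43, 2), Mul(-35, I, Pow(6, Rational(1, 2)))), Rational(1, 2))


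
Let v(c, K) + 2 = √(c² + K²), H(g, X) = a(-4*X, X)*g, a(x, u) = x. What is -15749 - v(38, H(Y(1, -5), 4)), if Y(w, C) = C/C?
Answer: -15747 - 10*√17 ≈ -15788.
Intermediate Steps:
Y(w, C) = 1
H(g, X) = -4*X*g (H(g, X) = (-4*X)*g = -4*X*g)
v(c, K) = -2 + √(K² + c²) (v(c, K) = -2 + √(c² + K²) = -2 + √(K² + c²))
-15749 - v(38, H(Y(1, -5), 4)) = -15749 - (-2 + √((-4*4*1)² + 38²)) = -15749 - (-2 + √((-16)² + 1444)) = -15749 - (-2 + √(256 + 1444)) = -15749 - (-2 + √1700) = -15749 - (-2 + 10*√17) = -15749 + (2 - 10*√17) = -15747 - 10*√17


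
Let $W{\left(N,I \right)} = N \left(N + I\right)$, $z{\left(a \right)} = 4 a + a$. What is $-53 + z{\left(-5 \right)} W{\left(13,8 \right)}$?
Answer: $-6878$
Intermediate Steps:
$z{\left(a \right)} = 5 a$
$W{\left(N,I \right)} = N \left(I + N\right)$
$-53 + z{\left(-5 \right)} W{\left(13,8 \right)} = -53 + 5 \left(-5\right) 13 \left(8 + 13\right) = -53 - 25 \cdot 13 \cdot 21 = -53 - 6825 = -6878$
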